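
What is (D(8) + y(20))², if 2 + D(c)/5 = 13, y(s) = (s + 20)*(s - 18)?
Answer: 18225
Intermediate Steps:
y(s) = (-18 + s)*(20 + s) (y(s) = (20 + s)*(-18 + s) = (-18 + s)*(20 + s))
D(c) = 55 (D(c) = -10 + 5*13 = -10 + 65 = 55)
(D(8) + y(20))² = (55 + (-360 + 20² + 2*20))² = (55 + (-360 + 400 + 40))² = (55 + 80)² = 135² = 18225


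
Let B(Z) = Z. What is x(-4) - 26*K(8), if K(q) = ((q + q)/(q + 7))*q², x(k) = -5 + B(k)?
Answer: -26759/15 ≈ -1783.9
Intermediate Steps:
x(k) = -5 + k
K(q) = 2*q³/(7 + q) (K(q) = ((2*q)/(7 + q))*q² = (2*q/(7 + q))*q² = 2*q³/(7 + q))
x(-4) - 26*K(8) = (-5 - 4) - 52*8³/(7 + 8) = -9 - 52*512/15 = -9 - 26*1024/15 = -9 - 26624/15 = -26759/15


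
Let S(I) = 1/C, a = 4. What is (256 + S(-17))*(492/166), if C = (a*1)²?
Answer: 503931/664 ≈ 758.93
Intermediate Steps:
C = 16 (C = (4*1)² = 4² = 16)
S(I) = 1/16
(256 + S(-17))*(492/166) = (256 + 1/16)*(492/166) = 4097*(492*(1/166))/16 = (4097/16)*(246/83) = 503931/664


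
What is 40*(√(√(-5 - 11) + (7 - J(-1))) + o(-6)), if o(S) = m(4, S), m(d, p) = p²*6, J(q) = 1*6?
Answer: 8640 + 40*√(1 + 4*I) ≈ 8704.0 + 49.985*I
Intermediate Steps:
J(q) = 6
m(d, p) = 6*p²
o(S) = 6*S²
40*(√(√(-5 - 11) + (7 - J(-1))) + o(-6)) = 40*(√(√(-5 - 11) + (7 - 1*6)) + 6*(-6)²) = 40*(√(√(-16) + (7 - 6)) + 6*36) = 40*(√(4*I + 1) + 216) = 40*(√(1 + 4*I) + 216) = 40*(216 + √(1 + 4*I)) = 8640 + 40*√(1 + 4*I)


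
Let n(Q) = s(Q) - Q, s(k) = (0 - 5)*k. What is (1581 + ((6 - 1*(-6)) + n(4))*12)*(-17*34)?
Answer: -830586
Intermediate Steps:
s(k) = -5*k
n(Q) = -6*Q (n(Q) = -5*Q - Q = -6*Q)
(1581 + ((6 - 1*(-6)) + n(4))*12)*(-17*34) = (1581 + ((6 - 1*(-6)) - 6*4)*12)*(-17*34) = (1581 + ((6 + 6) - 24)*12)*(-578) = (1581 + (12 - 24)*12)*(-578) = (1581 - 12*12)*(-578) = (1581 - 144)*(-578) = 1437*(-578) = -830586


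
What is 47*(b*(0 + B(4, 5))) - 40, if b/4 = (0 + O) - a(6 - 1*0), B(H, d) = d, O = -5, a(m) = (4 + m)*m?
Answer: -61140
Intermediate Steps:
a(m) = m*(4 + m)
b = -260 (b = 4*((0 - 5) - (6 - 1*0)*(4 + (6 - 1*0))) = 4*(-5 - (6 + 0)*(4 + (6 + 0))) = 4*(-5 - 6*(4 + 6)) = 4*(-5 - 6*10) = 4*(-5 - 1*60) = 4*(-5 - 60) = 4*(-65) = -260)
47*(b*(0 + B(4, 5))) - 40 = 47*(-260*(0 + 5)) - 40 = 47*(-260*5) - 40 = 47*(-1300) - 40 = -61100 - 40 = -61140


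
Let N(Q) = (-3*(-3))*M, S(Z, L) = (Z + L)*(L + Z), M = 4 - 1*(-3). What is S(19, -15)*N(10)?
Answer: 1008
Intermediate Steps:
M = 7 (M = 4 + 3 = 7)
S(Z, L) = (L + Z)² (S(Z, L) = (L + Z)*(L + Z) = (L + Z)²)
N(Q) = 63 (N(Q) = -3*(-3)*7 = 9*7 = 63)
S(19, -15)*N(10) = (-15 + 19)²*63 = 4²*63 = 16*63 = 1008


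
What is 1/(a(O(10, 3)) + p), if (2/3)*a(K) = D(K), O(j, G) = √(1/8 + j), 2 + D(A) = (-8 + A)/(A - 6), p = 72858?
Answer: 6702862/488351728151 - 24*√2/488351728151 ≈ 1.3725e-5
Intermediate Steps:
D(A) = -2 + (-8 + A)/(-6 + A) (D(A) = -2 + (-8 + A)/(A - 6) = -2 + (-8 + A)/(-6 + A))
O(j, G) = √(⅛ + j)
a(K) = 3*(4 - K)/(2*(-6 + K)) (a(K) = 3*((4 - K)/(-6 + K))/2 = 3*(4 - K)/(2*(-6 + K)))
1/(a(O(10, 3)) + p) = 1/(3*(4 - √(2 + 16*10)/4)/(2*(-6 + √(2 + 16*10)/4)) + 72858) = 1/(3*(4 - √(2 + 160)/4)/(2*(-6 + √(2 + 160)/4)) + 72858) = 1/(3*(4 - √162/4)/(2*(-6 + √162/4)) + 72858) = 1/(3*(4 - 9*√2/4)/(2*(-6 + (9*√2)/4)) + 72858) = 1/(3*(4 - 9*√2/4)/(2*(-6 + 9*√2/4)) + 72858) = 1/(72858 + 3*(4 - 9*√2/4)/(2*(-6 + 9*√2/4)))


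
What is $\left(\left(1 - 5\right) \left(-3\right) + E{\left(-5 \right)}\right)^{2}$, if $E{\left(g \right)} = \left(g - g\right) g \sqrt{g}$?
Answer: $144$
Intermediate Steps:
$E{\left(g \right)} = 0$ ($E{\left(g \right)} = 0 g^{\frac{3}{2}} = 0$)
$\left(\left(1 - 5\right) \left(-3\right) + E{\left(-5 \right)}\right)^{2} = \left(\left(1 - 5\right) \left(-3\right) + 0\right)^{2} = \left(\left(-4\right) \left(-3\right) + 0\right)^{2} = \left(12 + 0\right)^{2} = 12^{2} = 144$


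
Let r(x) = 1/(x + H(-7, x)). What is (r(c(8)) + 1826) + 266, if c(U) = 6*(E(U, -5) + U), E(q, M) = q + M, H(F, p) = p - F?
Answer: 290789/139 ≈ 2092.0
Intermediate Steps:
E(q, M) = M + q
c(U) = -30 + 12*U (c(U) = 6*((-5 + U) + U) = 6*(-5 + 2*U) = -30 + 12*U)
r(x) = 1/(7 + 2*x) (r(x) = 1/(x + (x - 1*(-7))) = 1/(x + (x + 7)) = 1/(x + (7 + x)) = 1/(7 + 2*x))
(r(c(8)) + 1826) + 266 = (1/(7 + 2*(-30 + 12*8)) + 1826) + 266 = (1/(7 + 2*(-30 + 96)) + 1826) + 266 = (1/(7 + 2*66) + 1826) + 266 = (1/(7 + 132) + 1826) + 266 = (1/139 + 1826) + 266 = 253815/139 + 266 = 290789/139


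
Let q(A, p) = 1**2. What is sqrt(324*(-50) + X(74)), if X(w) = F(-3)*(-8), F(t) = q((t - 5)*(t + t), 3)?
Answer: 4*I*sqrt(1013) ≈ 127.31*I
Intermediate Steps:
q(A, p) = 1
F(t) = 1
X(w) = -8 (X(w) = 1*(-8) = -8)
sqrt(324*(-50) + X(74)) = sqrt(324*(-50) - 8) = sqrt(-16200 - 8) = sqrt(-16208) = 4*I*sqrt(1013)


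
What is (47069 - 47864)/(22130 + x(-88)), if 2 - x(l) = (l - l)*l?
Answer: -795/22132 ≈ -0.035921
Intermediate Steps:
x(l) = 2 (x(l) = 2 - (l - l)*l = 2 - 0*l = 2 - 1*0 = 2 + 0 = 2)
(47069 - 47864)/(22130 + x(-88)) = (47069 - 47864)/(22130 + 2) = -795/22132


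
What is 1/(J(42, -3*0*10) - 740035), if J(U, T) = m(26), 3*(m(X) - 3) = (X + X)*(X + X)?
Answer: -3/2217392 ≈ -1.3529e-6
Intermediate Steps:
m(X) = 3 + 4*X²/3 (m(X) = 3 + ((X + X)*(X + X))/3 = 3 + ((2*X)*(2*X))/3 = 3 + (4*X²)/3 = 3 + 4*X²/3)
J(U, T) = 2713/3 (J(U, T) = 3 + (4/3)*26² = 3 + (4/3)*676 = 3 + 2704/3 = 2713/3)
1/(J(42, -3*0*10) - 740035) = 1/(2713/3 - 740035) = 1/(-2217392/3) = -3/2217392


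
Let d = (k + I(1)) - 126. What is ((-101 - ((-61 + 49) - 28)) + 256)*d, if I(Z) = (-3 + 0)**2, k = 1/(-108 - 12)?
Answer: -182533/8 ≈ -22817.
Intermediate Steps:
k = -1/120 (k = 1/(-120) = -1/120 ≈ -0.0083333)
I(Z) = 9 (I(Z) = (-3)**2 = 9)
d = -14041/120 (d = (-1/120 + 9) - 126 = 1079/120 - 126 = -14041/120 ≈ -117.01)
((-101 - ((-61 + 49) - 28)) + 256)*d = ((-101 - ((-61 + 49) - 28)) + 256)*(-14041/120) = ((-101 - (-12 - 28)) + 256)*(-14041/120) = ((-101 - 1*(-40)) + 256)*(-14041/120) = ((-101 + 40) + 256)*(-14041/120) = (-61 + 256)*(-14041/120) = 195*(-14041/120) = -182533/8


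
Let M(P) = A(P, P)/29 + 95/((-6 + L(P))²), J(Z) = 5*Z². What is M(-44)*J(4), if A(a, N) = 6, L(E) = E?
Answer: 14204/725 ≈ 19.592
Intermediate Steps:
M(P) = 6/29 + 95/(-6 + P)² (M(P) = 6/29 + 95/((-6 + P)²) = 6*(1/29) + 95/(-6 + P)² = 6/29 + 95/(-6 + P)²)
M(-44)*J(4) = (6/29 + 95/(-6 - 44)²)*(5*4²) = (6/29 + 95/(-50)²)*(5*16) = (6/29 + 95*(1/2500))*80 = (6/29 + 19/500)*80 = (3551/14500)*80 = 14204/725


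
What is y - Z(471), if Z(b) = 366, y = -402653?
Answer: -403019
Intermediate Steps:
y - Z(471) = -402653 - 1*366 = -402653 - 366 = -403019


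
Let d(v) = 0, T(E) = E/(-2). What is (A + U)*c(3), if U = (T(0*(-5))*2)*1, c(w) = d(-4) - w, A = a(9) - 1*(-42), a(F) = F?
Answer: -153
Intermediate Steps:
T(E) = -E/2 (T(E) = E*(-½) = -E/2)
A = 51 (A = 9 - 1*(-42) = 9 + 42 = 51)
c(w) = -w (c(w) = 0 - w = -w)
U = 0 (U = (-0*(-5)*2)*1 = (-½*0*2)*1 = (0*2)*1 = 0*1 = 0)
(A + U)*c(3) = (51 + 0)*(-1*3) = 51*(-3) = -153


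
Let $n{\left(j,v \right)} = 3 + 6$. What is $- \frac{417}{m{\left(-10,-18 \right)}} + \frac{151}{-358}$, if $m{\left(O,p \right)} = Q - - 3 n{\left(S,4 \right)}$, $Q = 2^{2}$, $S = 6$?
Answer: $- \frac{153967}{11098} \approx -13.873$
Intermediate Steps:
$Q = 4$
$n{\left(j,v \right)} = 9$
$m{\left(O,p \right)} = 31$ ($m{\left(O,p \right)} = 4 - \left(-3\right) 9 = 4 - -27 = 4 + 27 = 31$)
$- \frac{417}{m{\left(-10,-18 \right)}} + \frac{151}{-358} = - \frac{417}{31} + \frac{151}{-358} = \left(-417\right) \frac{1}{31} + 151 \left(- \frac{1}{358}\right) = - \frac{417}{31} - \frac{151}{358} = - \frac{153967}{11098}$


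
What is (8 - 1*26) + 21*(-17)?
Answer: -375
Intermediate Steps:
(8 - 1*26) + 21*(-17) = (8 - 26) - 357 = -18 - 357 = -375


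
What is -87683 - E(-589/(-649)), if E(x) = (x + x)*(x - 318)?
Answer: -36689743129/421201 ≈ -87108.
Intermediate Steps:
E(x) = 2*x*(-318 + x) (E(x) = (2*x)*(-318 + x) = 2*x*(-318 + x))
-87683 - E(-589/(-649)) = -87683 - 2*(-589/(-649))*(-318 - 589/(-649)) = -87683 - 2*(-589*(-1/649))*(-318 - 589*(-1/649)) = -87683 - 2*589*(-318 + 589/649)/649 = -87683 - 2*589*(-205793)/(649*649) = -87683 - 1*(-242424154/421201) = -87683 + 242424154/421201 = -36689743129/421201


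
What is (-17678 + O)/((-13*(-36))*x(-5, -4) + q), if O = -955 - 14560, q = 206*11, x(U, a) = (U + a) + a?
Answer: 33193/3818 ≈ 8.6938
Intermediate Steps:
x(U, a) = U + 2*a
q = 2266
O = -15515
(-17678 + O)/((-13*(-36))*x(-5, -4) + q) = (-17678 - 15515)/((-13*(-36))*(-5 + 2*(-4)) + 2266) = -33193/(468*(-5 - 8) + 2266) = -33193/(468*(-13) + 2266) = -33193/(-6084 + 2266) = -33193/(-3818) = -33193*(-1/3818) = 33193/3818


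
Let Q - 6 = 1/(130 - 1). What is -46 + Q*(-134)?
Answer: -109784/129 ≈ -851.04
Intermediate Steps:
Q = 775/129 (Q = 6 + 1/(130 - 1) = 6 + 1/129 = 775/129 ≈ 6.0078)
-46 + Q*(-134) = -46 + (775/129)*(-134) = -46 - 103850/129 = -109784/129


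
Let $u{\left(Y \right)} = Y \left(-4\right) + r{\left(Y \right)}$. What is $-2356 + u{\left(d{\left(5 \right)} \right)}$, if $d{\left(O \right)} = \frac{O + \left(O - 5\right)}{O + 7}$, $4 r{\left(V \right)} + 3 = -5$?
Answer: $- \frac{7079}{3} \approx -2359.7$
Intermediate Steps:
$r{\left(V \right)} = -2$ ($r{\left(V \right)} = - \frac{3}{4} + \frac{1}{4} \left(-5\right) = - \frac{3}{4} - \frac{5}{4} = -2$)
$d{\left(O \right)} = \frac{-5 + 2 O}{7 + O}$ ($d{\left(O \right)} = \frac{O + \left(-5 + O\right)}{7 + O} = \frac{-5 + 2 O}{7 + O}$)
$u{\left(Y \right)} = -2 - 4 Y$ ($u{\left(Y \right)} = Y \left(-4\right) - 2 = - 4 Y - 2 = -2 - 4 Y$)
$-2356 + u{\left(d{\left(5 \right)} \right)} = -2356 - \left(2 + 4 \frac{-5 + 2 \cdot 5}{7 + 5}\right) = -2356 - \left(2 + 4 \frac{-5 + 10}{12}\right) = -2356 - \left(2 + 4 \cdot \frac{1}{12} \cdot 5\right) = -2356 - \frac{11}{3} = - \frac{7079}{3}$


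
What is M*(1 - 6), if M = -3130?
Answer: 15650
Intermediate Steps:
M*(1 - 6) = -3130*(1 - 6) = -3130*(-5) = 15650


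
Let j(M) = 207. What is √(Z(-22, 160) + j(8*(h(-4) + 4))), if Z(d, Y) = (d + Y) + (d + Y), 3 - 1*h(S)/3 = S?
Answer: √483 ≈ 21.977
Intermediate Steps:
h(S) = 9 - 3*S
Z(d, Y) = 2*Y + 2*d (Z(d, Y) = (Y + d) + (Y + d) = 2*Y + 2*d)
√(Z(-22, 160) + j(8*(h(-4) + 4))) = √((2*160 + 2*(-22)) + 207) = √((320 - 44) + 207) = √(276 + 207) = √483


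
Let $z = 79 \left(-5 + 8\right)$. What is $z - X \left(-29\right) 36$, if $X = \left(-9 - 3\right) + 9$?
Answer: $-2895$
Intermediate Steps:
$X = -3$ ($X = -12 + 9 = -3$)
$z = 237$ ($z = 79 \cdot 3 = 237$)
$z - X \left(-29\right) 36 = 237 - \left(-3\right) \left(-29\right) 36 = 237 - 87 \cdot 36 = 237 - 3132 = -2895$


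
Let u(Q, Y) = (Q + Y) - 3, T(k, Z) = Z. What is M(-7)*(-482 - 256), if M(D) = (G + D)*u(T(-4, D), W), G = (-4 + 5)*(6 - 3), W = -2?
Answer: -35424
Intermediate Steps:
u(Q, Y) = -3 + Q + Y
G = 3 (G = 1*3 = 3)
M(D) = (-5 + D)*(3 + D) (M(D) = (3 + D)*(-3 + D - 2) = (3 + D)*(-5 + D) = (-5 + D)*(3 + D))
M(-7)*(-482 - 256) = ((-5 - 7)*(3 - 7))*(-482 - 256) = -12*(-4)*(-738) = 48*(-738) = -35424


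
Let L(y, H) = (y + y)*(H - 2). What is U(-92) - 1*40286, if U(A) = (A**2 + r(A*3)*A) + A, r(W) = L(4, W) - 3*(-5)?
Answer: 171314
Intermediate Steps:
L(y, H) = 2*y*(-2 + H) (L(y, H) = (2*y)*(-2 + H) = 2*y*(-2 + H))
r(W) = -1 + 8*W (r(W) = 2*4*(-2 + W) - 3*(-5) = (-16 + 8*W) + 15 = -1 + 8*W)
U(A) = A + A**2 + A*(-1 + 24*A) (U(A) = (A**2 + (-1 + 8*(A*3))*A) + A = (A**2 + (-1 + 8*(3*A))*A) + A = (A**2 + (-1 + 24*A)*A) + A = (A**2 + A*(-1 + 24*A)) + A = A + A**2 + A*(-1 + 24*A))
U(-92) - 1*40286 = 25*(-92)**2 - 1*40286 = 25*8464 - 40286 = 211600 - 40286 = 171314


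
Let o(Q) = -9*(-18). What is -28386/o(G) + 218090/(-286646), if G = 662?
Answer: -227001776/1289907 ≈ -175.98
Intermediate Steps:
o(Q) = 162
-28386/o(G) + 218090/(-286646) = -28386/162 + 218090/(-286646) = -28386*1/162 + 218090*(-1/286646) = -1577/9 - 109045/143323 = -227001776/1289907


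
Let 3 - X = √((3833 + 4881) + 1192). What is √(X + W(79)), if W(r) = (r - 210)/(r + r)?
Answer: √(54194 - 24964*√9906)/158 ≈ 9.867*I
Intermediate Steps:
X = 3 - √9906 (X = 3 - √((3833 + 4881) + 1192) = 3 - √(8714 + 1192) = 3 - √9906 ≈ -96.529)
W(r) = (-210 + r)/(2*r) (W(r) = (-210 + r)/((2*r)) = (-210 + r)*(1/(2*r)) = (-210 + r)/(2*r))
√(X + W(79)) = √((3 - √9906) + (½)*(-210 + 79)/79) = √((3 - √9906) + (½)*(1/79)*(-131)) = √((3 - √9906) - 131/158) = √(343/158 - √9906)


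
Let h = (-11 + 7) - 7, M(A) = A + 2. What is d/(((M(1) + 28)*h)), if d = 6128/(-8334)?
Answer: 3064/1420947 ≈ 0.0021563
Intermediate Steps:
M(A) = 2 + A
h = -11 (h = -4 - 7 = -11)
d = -3064/4167 (d = 6128*(-1/8334) = -3064/4167 ≈ -0.73530)
d/(((M(1) + 28)*h)) = -3064*(-1/(11*((2 + 1) + 28)))/4167 = -3064*(-1/(11*(3 + 28)))/4167 = -3064/(4167*(31*(-11))) = -3064/4167/(-341) = -3064/4167*(-1/341) = 3064/1420947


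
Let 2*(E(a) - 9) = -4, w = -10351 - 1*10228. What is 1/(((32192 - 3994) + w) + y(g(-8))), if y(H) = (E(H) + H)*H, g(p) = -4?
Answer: 1/7607 ≈ 0.00013146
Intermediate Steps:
w = -20579 (w = -10351 - 10228 = -20579)
E(a) = 7 (E(a) = 9 + (1/2)*(-4) = 9 - 2 = 7)
y(H) = H*(7 + H) (y(H) = (7 + H)*H = H*(7 + H))
1/(((32192 - 3994) + w) + y(g(-8))) = 1/(((32192 - 3994) - 20579) - 4*(7 - 4)) = 1/((28198 - 20579) - 4*3) = 1/(7619 - 12) = 1/7607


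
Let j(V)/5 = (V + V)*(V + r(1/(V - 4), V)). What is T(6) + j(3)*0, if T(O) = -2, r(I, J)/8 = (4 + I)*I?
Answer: -2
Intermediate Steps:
r(I, J) = 8*I*(4 + I) (r(I, J) = 8*((4 + I)*I) = 8*(I*(4 + I)) = 8*I*(4 + I))
j(V) = 10*V*(V + 8*(4 + 1/(-4 + V))/(-4 + V)) (j(V) = 5*((V + V)*(V + 8*(4 + 1/(V - 4))/(V - 4))) = 5*((2*V)*(V + 8*(4 + 1/(-4 + V))/(-4 + V))) = 5*(2*V*(V + 8*(4 + 1/(-4 + V))/(-4 + V))) = 10*V*(V + 8*(4 + 1/(-4 + V))/(-4 + V)))
T(6) + j(3)*0 = -2 + (10*3*(-120 + 32*3 + 3*(-4 + 3)²)/(-4 + 3)²)*0 = -2 + (10*3*(-120 + 96 + 3*(-1)²)/(-1)²)*0 = -2 + (10*3*1*(-120 + 96 + 3*1))*0 = -2 + (10*3*1*(-120 + 96 + 3))*0 = -2 + (10*3*1*(-21))*0 = -2 - 630*0 = -2 + 0 = -2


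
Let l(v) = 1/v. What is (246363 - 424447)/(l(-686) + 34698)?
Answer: -122165624/23802827 ≈ -5.1324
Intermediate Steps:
(246363 - 424447)/(l(-686) + 34698) = (246363 - 424447)/(1/(-686) + 34698) = -178084/(-1/686 + 34698) = -178084/23802827/686 = -178084*686/23802827 = -122165624/23802827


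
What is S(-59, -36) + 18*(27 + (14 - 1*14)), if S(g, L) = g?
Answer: 427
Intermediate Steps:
S(-59, -36) + 18*(27 + (14 - 1*14)) = -59 + 18*(27 + (14 - 1*14)) = -59 + 18*(27 + (14 - 14)) = -59 + 18*(27 + 0) = -59 + 18*27 = -59 + 486 = 427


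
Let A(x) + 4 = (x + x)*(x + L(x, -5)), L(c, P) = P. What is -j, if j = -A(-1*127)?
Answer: 33524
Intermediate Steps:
A(x) = -4 + 2*x*(-5 + x) (A(x) = -4 + (x + x)*(x - 5) = -4 + (2*x)*(-5 + x) = -4 + 2*x*(-5 + x))
j = -33524 (j = -(-4 - (-10)*127 + 2*(-1*127)²) = -(-4 - 10*(-127) + 2*(-127)²) = -(-4 + 1270 + 2*16129) = -(-4 + 1270 + 32258) = -1*33524 = -33524)
-j = -1*(-33524) = 33524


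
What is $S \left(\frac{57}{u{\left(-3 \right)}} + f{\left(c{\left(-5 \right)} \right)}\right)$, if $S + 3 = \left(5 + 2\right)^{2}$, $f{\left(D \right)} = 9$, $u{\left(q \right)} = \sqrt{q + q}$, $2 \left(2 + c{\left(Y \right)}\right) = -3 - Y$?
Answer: $414 - 437 i \sqrt{6} \approx 414.0 - 1070.4 i$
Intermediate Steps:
$c{\left(Y \right)} = - \frac{7}{2} - \frac{Y}{2}$ ($c{\left(Y \right)} = -2 + \frac{-3 - Y}{2} = -2 - \left(\frac{3}{2} + \frac{Y}{2}\right) = - \frac{7}{2} - \frac{Y}{2}$)
$u{\left(q \right)} = \sqrt{2} \sqrt{q}$ ($u{\left(q \right)} = \sqrt{2 q} = \sqrt{2} \sqrt{q}$)
$S = 46$ ($S = -3 + \left(5 + 2\right)^{2} = -3 + 7^{2} = -3 + 49 = 46$)
$S \left(\frac{57}{u{\left(-3 \right)}} + f{\left(c{\left(-5 \right)} \right)}\right) = 46 \left(\frac{57}{\sqrt{2} \sqrt{-3}} + 9\right) = 46 \left(\frac{57}{\sqrt{2} i \sqrt{3}} + 9\right) = 46 \left(\frac{57}{i \sqrt{6}} + 9\right) = 46 \left(57 \left(- \frac{i \sqrt{6}}{6}\right) + 9\right) = 46 \left(- \frac{19 i \sqrt{6}}{2} + 9\right) = 46 \left(9 - \frac{19 i \sqrt{6}}{2}\right) = 414 - 437 i \sqrt{6}$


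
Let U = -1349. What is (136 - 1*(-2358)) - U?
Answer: 3843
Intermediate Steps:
(136 - 1*(-2358)) - U = (136 - 1*(-2358)) - 1*(-1349) = (136 + 2358) + 1349 = 2494 + 1349 = 3843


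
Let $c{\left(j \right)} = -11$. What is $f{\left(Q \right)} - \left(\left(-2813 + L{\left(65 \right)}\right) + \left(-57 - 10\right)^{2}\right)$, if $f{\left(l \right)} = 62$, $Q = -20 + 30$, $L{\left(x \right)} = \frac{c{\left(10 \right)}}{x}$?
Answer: $- \frac{104899}{65} \approx -1613.8$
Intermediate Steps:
$L{\left(x \right)} = - \frac{11}{x}$
$Q = 10$
$f{\left(Q \right)} - \left(\left(-2813 + L{\left(65 \right)}\right) + \left(-57 - 10\right)^{2}\right) = 62 - \left(\left(-2813 - \frac{11}{65}\right) + \left(-57 - 10\right)^{2}\right) = 62 - \left(\left(-2813 - \frac{11}{65}\right) + \left(-67\right)^{2}\right) = 62 - \left(\left(-2813 - \frac{11}{65}\right) + 4489\right) = 62 - \left(- \frac{182856}{65} + 4489\right) = 62 - \frac{108929}{65} = - \frac{104899}{65}$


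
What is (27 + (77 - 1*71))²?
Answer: 1089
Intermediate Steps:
(27 + (77 - 1*71))² = (27 + (77 - 71))² = (27 + 6)² = 33² = 1089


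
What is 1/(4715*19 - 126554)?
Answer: -1/36969 ≈ -2.7050e-5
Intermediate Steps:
1/(4715*19 - 126554) = 1/(89585 - 126554) = 1/(-36969) = -1/36969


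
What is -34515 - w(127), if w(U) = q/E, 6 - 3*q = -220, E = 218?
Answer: -11286518/327 ≈ -34515.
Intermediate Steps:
q = 226/3 (q = 2 - ⅓*(-220) = 2 + 220/3 = 226/3 ≈ 75.333)
w(U) = 113/327 (w(U) = (226/3)/218 = (226/3)*(1/218) = 113/327)
-34515 - w(127) = -34515 - 1*113/327 = -34515 - 113/327 = -11286518/327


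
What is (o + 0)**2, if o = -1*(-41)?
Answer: 1681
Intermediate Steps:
o = 41
(o + 0)**2 = (41 + 0)**2 = 41**2 = 1681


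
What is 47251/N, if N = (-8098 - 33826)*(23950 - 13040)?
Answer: -47251/457390840 ≈ -0.00010331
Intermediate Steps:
N = -457390840 (N = -41924*10910 = -457390840)
47251/N = 47251/(-457390840) = 47251*(-1/457390840) = -47251/457390840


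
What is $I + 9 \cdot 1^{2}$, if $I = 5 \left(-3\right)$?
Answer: $-6$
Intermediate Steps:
$I = -15$
$I + 9 \cdot 1^{2} = -15 + 9 \cdot 1^{2} = -15 + 9 \cdot 1 = -15 + 9 = -6$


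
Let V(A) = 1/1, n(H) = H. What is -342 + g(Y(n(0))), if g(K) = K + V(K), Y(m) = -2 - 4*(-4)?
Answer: -327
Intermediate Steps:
V(A) = 1
Y(m) = 14 (Y(m) = -2 + 16 = 14)
g(K) = 1 + K (g(K) = K + 1 = 1 + K)
-342 + g(Y(n(0))) = -342 + (1 + 14) = -342 + 15 = -327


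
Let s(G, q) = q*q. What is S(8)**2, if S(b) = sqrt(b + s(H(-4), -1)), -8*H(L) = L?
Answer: 9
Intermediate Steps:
H(L) = -L/8
s(G, q) = q**2
S(b) = sqrt(1 + b) (S(b) = sqrt(b + (-1)**2) = sqrt(b + 1) = sqrt(1 + b))
S(8)**2 = (sqrt(1 + 8))**2 = (sqrt(9))**2 = 3**2 = 9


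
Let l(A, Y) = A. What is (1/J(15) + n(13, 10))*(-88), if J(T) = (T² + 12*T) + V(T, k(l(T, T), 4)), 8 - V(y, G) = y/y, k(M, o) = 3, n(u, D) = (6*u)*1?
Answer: -707014/103 ≈ -6864.2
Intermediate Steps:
n(u, D) = 6*u
V(y, G) = 7 (V(y, G) = 8 - y/y = 8 - 1*1 = 8 - 1 = 7)
J(T) = 7 + T² + 12*T (J(T) = (T² + 12*T) + 7 = 7 + T² + 12*T)
(1/J(15) + n(13, 10))*(-88) = (1/(7 + 15² + 12*15) + 6*13)*(-88) = (1/(7 + 225 + 180) + 78)*(-88) = (1/412 + 78)*(-88) = (32137/412)*(-88) = -707014/103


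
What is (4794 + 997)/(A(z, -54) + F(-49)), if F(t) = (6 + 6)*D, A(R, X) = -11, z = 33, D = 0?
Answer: -5791/11 ≈ -526.45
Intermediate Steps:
F(t) = 0 (F(t) = (6 + 6)*0 = 12*0 = 0)
(4794 + 997)/(A(z, -54) + F(-49)) = (4794 + 997)/(-11 + 0) = 5791/(-11) = 5791*(-1/11) = -5791/11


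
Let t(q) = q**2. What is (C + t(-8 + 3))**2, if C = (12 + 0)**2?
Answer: 28561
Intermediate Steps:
C = 144 (C = 12**2 = 144)
(C + t(-8 + 3))**2 = (144 + (-8 + 3)**2)**2 = (144 + (-5)**2)**2 = (144 + 25)**2 = 169**2 = 28561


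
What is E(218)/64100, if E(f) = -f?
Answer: -109/32050 ≈ -0.0034009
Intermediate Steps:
E(218)/64100 = -1*218/64100 = -218*1/64100 = -109/32050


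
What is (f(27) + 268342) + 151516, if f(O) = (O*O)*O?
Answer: 439541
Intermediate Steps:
f(O) = O³ (f(O) = O²*O = O³)
(f(27) + 268342) + 151516 = (27³ + 268342) + 151516 = (19683 + 268342) + 151516 = 288025 + 151516 = 439541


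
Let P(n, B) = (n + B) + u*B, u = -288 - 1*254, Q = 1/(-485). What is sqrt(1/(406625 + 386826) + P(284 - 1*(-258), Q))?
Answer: sqrt(80429592869678814810)/384823735 ≈ 23.305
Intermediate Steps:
Q = -1/485 ≈ -0.0020619
u = -542 (u = -288 - 254 = -542)
P(n, B) = n - 541*B (P(n, B) = (n + B) - 542*B = (B + n) - 542*B = n - 541*B)
sqrt(1/(406625 + 386826) + P(284 - 1*(-258), Q)) = sqrt(1/(406625 + 386826) + ((284 - 1*(-258)) - 541*(-1/485))) = sqrt(1/793451 + ((284 + 258) + 541/485)) = sqrt(1/793451 + (542 + 541/485)) = sqrt(1/793451 + 263411/485) = sqrt(209003721846/384823735) = sqrt(80429592869678814810)/384823735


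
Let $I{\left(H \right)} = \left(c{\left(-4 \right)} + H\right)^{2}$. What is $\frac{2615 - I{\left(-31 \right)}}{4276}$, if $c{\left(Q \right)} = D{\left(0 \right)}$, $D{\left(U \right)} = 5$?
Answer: $\frac{1939}{4276} \approx 0.45346$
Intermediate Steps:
$c{\left(Q \right)} = 5$
$I{\left(H \right)} = \left(5 + H\right)^{2}$
$\frac{2615 - I{\left(-31 \right)}}{4276} = \frac{2615 - \left(5 - 31\right)^{2}}{4276} = \left(2615 - \left(-26\right)^{2}\right) \frac{1}{4276} = \left(2615 - 676\right) \frac{1}{4276} = 1939 \cdot \frac{1}{4276} = \frac{1939}{4276}$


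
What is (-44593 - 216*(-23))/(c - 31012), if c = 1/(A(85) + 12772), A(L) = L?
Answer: 509458625/398721283 ≈ 1.2777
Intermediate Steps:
c = 1/12857 (c = 1/(85 + 12772) = 1/12857 ≈ 7.7779e-5)
(-44593 - 216*(-23))/(c - 31012) = (-44593 - 216*(-23))/(1/12857 - 31012) = (-44593 + 4968)/(-398721283/12857) = -39625*(-12857/398721283) = 509458625/398721283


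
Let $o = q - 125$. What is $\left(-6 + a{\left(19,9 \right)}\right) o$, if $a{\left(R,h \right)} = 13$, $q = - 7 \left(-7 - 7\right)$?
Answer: $-189$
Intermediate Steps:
$q = 98$ ($q = \left(-7\right) \left(-14\right) = 98$)
$o = -27$ ($o = 98 - 125 = -27$)
$\left(-6 + a{\left(19,9 \right)}\right) o = \left(-6 + 13\right) \left(-27\right) = 7 \left(-27\right) = -189$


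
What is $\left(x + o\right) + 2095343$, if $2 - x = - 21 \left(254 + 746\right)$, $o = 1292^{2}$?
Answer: $3785609$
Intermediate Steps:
$o = 1669264$
$x = 21002$ ($x = 2 - - 21 \left(254 + 746\right) = 2 - \left(-21\right) 1000 = 2 - -21000 = 2 + 21000 = 21002$)
$\left(x + o\right) + 2095343 = \left(21002 + 1669264\right) + 2095343 = 1690266 + 2095343 = 3785609$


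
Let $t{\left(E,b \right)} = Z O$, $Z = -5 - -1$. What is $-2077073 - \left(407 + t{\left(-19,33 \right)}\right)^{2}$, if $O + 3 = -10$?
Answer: $-2287754$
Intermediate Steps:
$Z = -4$ ($Z = -5 + 1 = -4$)
$O = -13$ ($O = -3 - 10 = -13$)
$t{\left(E,b \right)} = 52$ ($t{\left(E,b \right)} = \left(-4\right) \left(-13\right) = 52$)
$-2077073 - \left(407 + t{\left(-19,33 \right)}\right)^{2} = -2077073 - \left(407 + 52\right)^{2} = -2077073 - 459^{2} = -2077073 - 210681 = -2287754$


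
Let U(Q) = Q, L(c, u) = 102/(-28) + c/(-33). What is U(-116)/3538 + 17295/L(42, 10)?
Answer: -162470744/46177 ≈ -3518.4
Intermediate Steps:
L(c, u) = -51/14 - c/33 (L(c, u) = 102*(-1/28) + c*(-1/33) = -51/14 - c/33)
U(-116)/3538 + 17295/L(42, 10) = -116/3538 + 17295/(-51/14 - 1/33*42) = -116*1/3538 + 17295/(-51/14 - 14/11) = -2/61 + 17295/(-757/154) = -2/61 + 17295*(-154/757) = -2/61 - 2663430/757 = -162470744/46177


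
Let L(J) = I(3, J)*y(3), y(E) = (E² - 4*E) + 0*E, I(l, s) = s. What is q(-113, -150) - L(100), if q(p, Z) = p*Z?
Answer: 17250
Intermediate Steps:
q(p, Z) = Z*p
y(E) = E² - 4*E (y(E) = (E² - 4*E) + 0 = E² - 4*E)
L(J) = -3*J (L(J) = J*(3*(-4 + 3)) = J*(3*(-1)) = J*(-3) = -3*J)
q(-113, -150) - L(100) = -150*(-113) - (-3)*100 = 16950 - 1*(-300) = 16950 + 300 = 17250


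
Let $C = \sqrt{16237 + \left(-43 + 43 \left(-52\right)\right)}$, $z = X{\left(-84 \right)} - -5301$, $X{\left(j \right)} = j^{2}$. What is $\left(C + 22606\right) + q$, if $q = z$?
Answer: $34963 + \sqrt{13958} \approx 35081.0$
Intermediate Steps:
$z = 12357$ ($z = \left(-84\right)^{2} - -5301 = 7056 + 5301 = 12357$)
$q = 12357$
$C = \sqrt{13958}$ ($C = \sqrt{16237 - 2279} = \sqrt{13958} \approx 118.14$)
$\left(C + 22606\right) + q = \left(\sqrt{13958} + 22606\right) + 12357 = \left(22606 + \sqrt{13958}\right) + 12357 = 34963 + \sqrt{13958}$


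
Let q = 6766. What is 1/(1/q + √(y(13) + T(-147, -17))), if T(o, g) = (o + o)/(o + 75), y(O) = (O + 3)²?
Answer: -10149/17859437183 + 11444689*√9363/17859437183 ≈ 0.062007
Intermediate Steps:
y(O) = (3 + O)²
T(o, g) = 2*o/(75 + o) (T(o, g) = (2*o)/(75 + o) = 2*o/(75 + o))
1/(1/q + √(y(13) + T(-147, -17))) = 1/(1/6766 + √((3 + 13)² + 2*(-147)/(75 - 147))) = 1/(1/6766 + √(16² + 2*(-147)/(-72))) = 1/(1/6766 + √(256 + 2*(-147)*(-1/72))) = 1/(1/6766 + √(256 + 49/12)) = 1/(1/6766 + √(3121/12)) = 1/(1/6766 + √9363/6)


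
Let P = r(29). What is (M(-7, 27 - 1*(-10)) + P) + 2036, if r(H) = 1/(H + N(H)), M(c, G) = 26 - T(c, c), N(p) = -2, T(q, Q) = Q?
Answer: 55864/27 ≈ 2069.0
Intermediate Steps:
M(c, G) = 26 - c
r(H) = 1/(-2 + H) (r(H) = 1/(H - 2) = 1/(-2 + H))
P = 1/27 (P = 1/(-2 + 29) = 1/27 ≈ 0.037037)
(M(-7, 27 - 1*(-10)) + P) + 2036 = ((26 - 1*(-7)) + 1/27) + 2036 = ((26 + 7) + 1/27) + 2036 = (33 + 1/27) + 2036 = 892/27 + 2036 = 55864/27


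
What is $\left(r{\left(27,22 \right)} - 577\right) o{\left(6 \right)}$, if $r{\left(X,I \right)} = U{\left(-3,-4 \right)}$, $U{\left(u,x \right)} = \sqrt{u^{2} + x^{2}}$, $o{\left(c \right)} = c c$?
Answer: $-20592$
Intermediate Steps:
$o{\left(c \right)} = c^{2}$
$r{\left(X,I \right)} = 5$ ($r{\left(X,I \right)} = \sqrt{\left(-3\right)^{2} + \left(-4\right)^{2}} = \sqrt{9 + 16} = \sqrt{25} = 5$)
$\left(r{\left(27,22 \right)} - 577\right) o{\left(6 \right)} = \left(5 - 577\right) 6^{2} = \left(5 - 577\right) 36 = \left(-572\right) 36 = -20592$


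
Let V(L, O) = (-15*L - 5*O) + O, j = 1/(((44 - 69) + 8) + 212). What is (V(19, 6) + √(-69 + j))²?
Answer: 18605341/195 - 6386*I*√2730/65 ≈ 95412.0 - 5133.3*I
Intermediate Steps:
j = 1/195 (j = 1/((-25 + 8) + 212) = 1/(-17 + 212) = 1/195 ≈ 0.0051282)
V(L, O) = -15*L - 4*O
(V(19, 6) + √(-69 + j))² = ((-15*19 - 4*6) + √(-69 + 1/195))² = ((-285 - 24) + √(-13454/195))² = (-309 + 31*I*√2730/195)²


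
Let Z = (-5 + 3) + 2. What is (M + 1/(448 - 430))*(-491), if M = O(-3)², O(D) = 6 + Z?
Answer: -318659/18 ≈ -17703.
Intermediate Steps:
Z = 0 (Z = -2 + 2 = 0)
O(D) = 6 (O(D) = 6 + 0 = 6)
M = 36 (M = 6² = 36)
(M + 1/(448 - 430))*(-491) = (36 + 1/(448 - 430))*(-491) = (36 + 1/18)*(-491) = (649/18)*(-491) = -318659/18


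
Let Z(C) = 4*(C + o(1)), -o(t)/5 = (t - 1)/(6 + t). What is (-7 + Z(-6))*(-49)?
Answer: 1519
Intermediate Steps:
o(t) = -5*(-1 + t)/(6 + t) (o(t) = -5*(t - 1)/(6 + t) = -5*(-1 + t)/(6 + t))
Z(C) = 4*C (Z(C) = 4*(C + 5*(1 - 1*1)/(6 + 1)) = 4*(C + 5*(1 - 1)/7) = 4*(C + 5*(1/7)*0) = 4*(C + 0) = 4*C)
(-7 + Z(-6))*(-49) = (-7 + 4*(-6))*(-49) = (-7 - 24)*(-49) = -31*(-49) = 1519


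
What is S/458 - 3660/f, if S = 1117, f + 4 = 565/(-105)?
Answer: 35421929/90226 ≈ 392.59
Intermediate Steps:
f = -197/21 (f = -4 + 565/(-105) = -4 + 565*(-1/105) = -4 - 113/21 = -197/21 ≈ -9.3810)
S/458 - 3660/f = 1117/458 - 3660/(-197/21) = 1117*(1/458) - 3660*(-21/197) = 1117/458 + 76860/197 = 35421929/90226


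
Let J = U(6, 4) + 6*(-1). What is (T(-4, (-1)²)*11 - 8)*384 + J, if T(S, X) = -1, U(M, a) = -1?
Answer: -7303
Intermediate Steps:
J = -7 (J = -1 + 6*(-1) = -1 - 6 = -7)
(T(-4, (-1)²)*11 - 8)*384 + J = (-1*11 - 8)*384 - 7 = (-11 - 8)*384 - 7 = -19*384 - 7 = -7296 - 7 = -7303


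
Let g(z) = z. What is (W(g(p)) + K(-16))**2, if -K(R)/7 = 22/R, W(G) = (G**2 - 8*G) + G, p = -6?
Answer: 491401/64 ≈ 7678.1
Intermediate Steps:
W(G) = G**2 - 7*G
K(R) = -154/R
(W(g(p)) + K(-16))**2 = (-6*(-7 - 6) - 154/(-16))**2 = (-6*(-13) - 154*(-1/16))**2 = (78 + 77/8)**2 = (701/8)**2 = 491401/64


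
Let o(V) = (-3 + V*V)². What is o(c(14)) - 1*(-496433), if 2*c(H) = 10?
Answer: 496917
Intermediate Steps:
c(H) = 5 (c(H) = (½)*10 = 5)
o(V) = (-3 + V²)²
o(c(14)) - 1*(-496433) = (-3 + 5²)² - 1*(-496433) = (-3 + 25)² + 496433 = 22² + 496433 = 484 + 496433 = 496917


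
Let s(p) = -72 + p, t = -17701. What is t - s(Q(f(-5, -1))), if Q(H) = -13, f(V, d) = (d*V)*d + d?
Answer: -17616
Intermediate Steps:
f(V, d) = d + V*d² (f(V, d) = (V*d)*d + d = V*d² + d = d + V*d²)
t - s(Q(f(-5, -1))) = -17701 - (-72 - 13) = -17701 - 1*(-85) = -17701 + 85 = -17616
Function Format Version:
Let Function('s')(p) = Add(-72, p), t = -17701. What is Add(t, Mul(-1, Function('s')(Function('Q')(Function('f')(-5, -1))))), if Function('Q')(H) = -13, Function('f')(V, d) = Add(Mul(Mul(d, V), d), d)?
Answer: -17616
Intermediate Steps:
Function('f')(V, d) = Add(d, Mul(V, Pow(d, 2))) (Function('f')(V, d) = Add(Mul(Mul(V, d), d), d) = Add(Mul(V, Pow(d, 2)), d) = Add(d, Mul(V, Pow(d, 2))))
Add(t, Mul(-1, Function('s')(Function('Q')(Function('f')(-5, -1))))) = Add(-17701, Mul(-1, Add(-72, -13))) = Add(-17701, Mul(-1, -85)) = Add(-17701, 85) = -17616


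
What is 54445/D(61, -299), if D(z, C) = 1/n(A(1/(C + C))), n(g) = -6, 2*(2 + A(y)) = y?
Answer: -326670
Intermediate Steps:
A(y) = -2 + y/2
D(z, C) = -⅙ (D(z, C) = 1/(-6) = -⅙)
54445/D(61, -299) = 54445/(-⅙) = 54445*(-6) = -326670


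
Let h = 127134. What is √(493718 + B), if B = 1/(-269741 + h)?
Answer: 15*√44624989868199/142607 ≈ 702.65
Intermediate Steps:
B = -1/142607 (B = 1/(-269741 + 127134) = 1/(-142607) = -1/142607 ≈ -7.0123e-6)
√(493718 + B) = √(493718 - 1/142607) = √(70407642825/142607) = 15*√44624989868199/142607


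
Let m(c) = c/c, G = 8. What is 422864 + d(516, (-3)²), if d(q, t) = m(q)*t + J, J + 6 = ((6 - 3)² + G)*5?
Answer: 422952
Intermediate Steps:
m(c) = 1
J = 79 (J = -6 + ((6 - 3)² + 8)*5 = -6 + (3² + 8)*5 = -6 + (9 + 8)*5 = -6 + 17*5 = -6 + 85 = 79)
d(q, t) = 79 + t (d(q, t) = 1*t + 79 = t + 79 = 79 + t)
422864 + d(516, (-3)²) = 422864 + (79 + (-3)²) = 422864 + (79 + 9) = 422864 + 88 = 422952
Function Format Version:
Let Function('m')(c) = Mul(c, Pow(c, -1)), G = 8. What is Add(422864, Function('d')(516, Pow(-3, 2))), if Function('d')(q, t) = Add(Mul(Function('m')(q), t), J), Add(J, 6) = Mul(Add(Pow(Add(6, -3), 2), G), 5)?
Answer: 422952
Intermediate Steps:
Function('m')(c) = 1
J = 79 (J = Add(-6, Mul(Add(Pow(Add(6, -3), 2), 8), 5)) = Add(-6, Mul(Add(Pow(3, 2), 8), 5)) = Add(-6, Mul(Add(9, 8), 5)) = Add(-6, Mul(17, 5)) = Add(-6, 85) = 79)
Function('d')(q, t) = Add(79, t) (Function('d')(q, t) = Add(Mul(1, t), 79) = Add(t, 79) = Add(79, t))
Add(422864, Function('d')(516, Pow(-3, 2))) = Add(422864, Add(79, Pow(-3, 2))) = Add(422864, Add(79, 9)) = Add(422864, 88) = 422952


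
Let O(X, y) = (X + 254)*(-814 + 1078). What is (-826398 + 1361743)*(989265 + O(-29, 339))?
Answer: 561397564425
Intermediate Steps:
O(X, y) = 67056 + 264*X (O(X, y) = (254 + X)*264 = 67056 + 264*X)
(-826398 + 1361743)*(989265 + O(-29, 339)) = (-826398 + 1361743)*(989265 + (67056 + 264*(-29))) = 535345*(989265 + (67056 - 7656)) = 535345*(989265 + 59400) = 535345*1048665 = 561397564425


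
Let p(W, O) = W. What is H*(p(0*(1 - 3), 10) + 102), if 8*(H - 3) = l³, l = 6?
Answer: 3060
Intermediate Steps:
H = 30 (H = 3 + (⅛)*6³ = 3 + (⅛)*216 = 3 + 27 = 30)
H*(p(0*(1 - 3), 10) + 102) = 30*(0*(1 - 3) + 102) = 30*(0*(-2) + 102) = 30*(0 + 102) = 30*102 = 3060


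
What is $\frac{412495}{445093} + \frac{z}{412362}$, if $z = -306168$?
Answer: $\frac{5637338261}{30589906611} \approx 0.18429$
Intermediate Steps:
$\frac{412495}{445093} + \frac{z}{412362} = \frac{412495}{445093} - \frac{306168}{412362} = 412495 \cdot \frac{1}{445093} - \frac{51028}{68727} = \frac{412495}{445093} - \frac{51028}{68727} = \frac{5637338261}{30589906611}$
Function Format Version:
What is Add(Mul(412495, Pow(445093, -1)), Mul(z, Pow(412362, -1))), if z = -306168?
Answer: Rational(5637338261, 30589906611) ≈ 0.18429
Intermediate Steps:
Add(Mul(412495, Pow(445093, -1)), Mul(z, Pow(412362, -1))) = Add(Mul(412495, Pow(445093, -1)), Mul(-306168, Pow(412362, -1))) = Add(Mul(412495, Rational(1, 445093)), Mul(-306168, Rational(1, 412362))) = Add(Rational(412495, 445093), Rational(-51028, 68727)) = Rational(5637338261, 30589906611)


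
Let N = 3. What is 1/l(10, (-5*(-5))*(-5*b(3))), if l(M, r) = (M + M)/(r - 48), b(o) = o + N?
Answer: -399/10 ≈ -39.900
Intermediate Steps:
b(o) = 3 + o (b(o) = o + 3 = 3 + o)
l(M, r) = 2*M/(-48 + r) (l(M, r) = (2*M)/(-48 + r) = 2*M/(-48 + r))
1/l(10, (-5*(-5))*(-5*b(3))) = 1/(2*10/(-48 + (-5*(-5))*(-5*(3 + 3)))) = 1/(2*10/(-48 + 25*(-5*6))) = 1/(2*10/(-48 + 25*(-30))) = 1/(2*10/(-48 - 750)) = 1/(2*10/(-798)) = 1/(2*10*(-1/798)) = 1/(-10/399) = -399/10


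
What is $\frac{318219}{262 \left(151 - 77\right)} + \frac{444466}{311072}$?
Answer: $\frac{13450790947}{753882992} \approx 17.842$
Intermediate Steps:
$\frac{318219}{262 \left(151 - 77\right)} + \frac{444466}{311072} = \frac{318219}{262 \cdot 74} + 444466 \cdot \frac{1}{311072} = \frac{318219}{19388} + \frac{222233}{155536} = \frac{13450790947}{753882992}$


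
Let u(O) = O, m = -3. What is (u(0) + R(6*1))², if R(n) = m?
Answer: 9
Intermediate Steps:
R(n) = -3
(u(0) + R(6*1))² = (0 - 3)² = (-3)² = 9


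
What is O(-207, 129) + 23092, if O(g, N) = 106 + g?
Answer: 22991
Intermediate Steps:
O(-207, 129) + 23092 = (106 - 207) + 23092 = -101 + 23092 = 22991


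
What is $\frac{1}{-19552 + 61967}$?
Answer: $\frac{1}{42415} \approx 2.3577 \cdot 10^{-5}$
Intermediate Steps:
$\frac{1}{-19552 + 61967} = \frac{1}{42415}$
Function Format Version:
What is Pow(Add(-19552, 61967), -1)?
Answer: Rational(1, 42415) ≈ 2.3577e-5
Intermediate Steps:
Pow(Add(-19552, 61967), -1) = Pow(42415, -1) = Rational(1, 42415)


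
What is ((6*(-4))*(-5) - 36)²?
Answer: 7056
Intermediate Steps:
((6*(-4))*(-5) - 36)² = (-24*(-5) - 36)² = (120 - 36)² = 84² = 7056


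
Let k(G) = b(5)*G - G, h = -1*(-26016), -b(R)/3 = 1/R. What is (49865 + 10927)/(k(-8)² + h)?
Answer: 189975/81812 ≈ 2.3221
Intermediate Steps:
b(R) = -3/R
h = 26016
k(G) = -8*G/5 (k(G) = (-3/5)*G - G = (-3*⅕)*G - G = -3*G/5 - G = -8*G/5)
(49865 + 10927)/(k(-8)² + h) = (49865 + 10927)/((-8/5*(-8))² + 26016) = 60792/((64/5)² + 26016) = 60792/(4096/25 + 26016) = 60792/(654496/25) = 60792*(25/654496) = 189975/81812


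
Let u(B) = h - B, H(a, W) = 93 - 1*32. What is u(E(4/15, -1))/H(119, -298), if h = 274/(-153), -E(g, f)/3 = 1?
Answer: 185/9333 ≈ 0.019822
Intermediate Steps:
E(g, f) = -3 (E(g, f) = -3*1 = -3)
h = -274/153 (h = 274*(-1/153) = -274/153 ≈ -1.7908)
H(a, W) = 61 (H(a, W) = 93 - 32 = 61)
u(B) = -274/153 - B
u(E(4/15, -1))/H(119, -298) = (-274/153 - 1*(-3))/61 = (-274/153 + 3)*(1/61) = (185/153)*(1/61) = 185/9333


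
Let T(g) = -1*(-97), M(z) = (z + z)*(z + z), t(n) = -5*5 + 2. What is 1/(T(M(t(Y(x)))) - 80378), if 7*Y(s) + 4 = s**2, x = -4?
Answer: -1/80281 ≈ -1.2456e-5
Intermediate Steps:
Y(s) = -4/7 + s**2/7
t(n) = -23 (t(n) = -25 + 2 = -23)
M(z) = 4*z**2 (M(z) = (2*z)*(2*z) = 4*z**2)
T(g) = 97
1/(T(M(t(Y(x)))) - 80378) = 1/(97 - 80378) = 1/(-80281) = -1/80281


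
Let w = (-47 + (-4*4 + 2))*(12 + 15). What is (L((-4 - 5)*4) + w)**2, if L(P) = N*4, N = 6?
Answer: 2634129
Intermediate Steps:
L(P) = 24 (L(P) = 6*4 = 24)
w = -1647 (w = (-47 + (-16 + 2))*27 = (-47 - 14)*27 = -61*27 = -1647)
(L((-4 - 5)*4) + w)**2 = (24 - 1647)**2 = (-1623)**2 = 2634129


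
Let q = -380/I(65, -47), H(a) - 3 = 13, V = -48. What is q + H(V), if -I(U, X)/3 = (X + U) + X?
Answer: 1012/87 ≈ 11.632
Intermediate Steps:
H(a) = 16 (H(a) = 3 + 13 = 16)
I(U, X) = -6*X - 3*U (I(U, X) = -3*((X + U) + X) = -3*((U + X) + X) = -3*(U + 2*X) = -6*X - 3*U)
q = -380/87 (q = -380/(-6*(-47) - 3*65) = -380/(282 - 195) = -380/87 ≈ -4.3678)
q + H(V) = -380/87 + 16 = 1012/87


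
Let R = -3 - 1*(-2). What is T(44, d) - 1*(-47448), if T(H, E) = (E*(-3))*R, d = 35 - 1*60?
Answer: 47373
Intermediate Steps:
R = -1 (R = -3 + 2 = -1)
d = -25 (d = 35 - 60 = -25)
T(H, E) = 3*E (T(H, E) = (E*(-3))*(-1) = -3*E*(-1) = 3*E)
T(44, d) - 1*(-47448) = 3*(-25) - 1*(-47448) = -75 + 47448 = 47373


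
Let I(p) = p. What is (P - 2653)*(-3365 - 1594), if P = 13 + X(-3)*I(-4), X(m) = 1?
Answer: 13111596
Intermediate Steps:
P = 9 (P = 13 + 1*(-4) = 13 - 4 = 9)
(P - 2653)*(-3365 - 1594) = (9 - 2653)*(-3365 - 1594) = -2644*(-4959) = 13111596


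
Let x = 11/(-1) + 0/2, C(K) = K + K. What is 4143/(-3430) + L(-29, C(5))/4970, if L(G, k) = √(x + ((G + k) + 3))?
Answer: -4143/3430 + 3*I*√3/4970 ≈ -1.2079 + 0.0010455*I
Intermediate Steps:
C(K) = 2*K
x = -11 (x = 11*(-1) + 0*(½) = -11 + 0 = -11)
L(G, k) = √(-8 + G + k) (L(G, k) = √(-11 + ((G + k) + 3)) = √(-11 + (3 + G + k)) = √(-8 + G + k))
4143/(-3430) + L(-29, C(5))/4970 = 4143/(-3430) + √(-8 - 29 + 2*5)/4970 = 4143*(-1/3430) + √(-8 - 29 + 10)*(1/4970) = -4143/3430 + √(-27)*(1/4970) = -4143/3430 + (3*I*√3)*(1/4970) = -4143/3430 + 3*I*√3/4970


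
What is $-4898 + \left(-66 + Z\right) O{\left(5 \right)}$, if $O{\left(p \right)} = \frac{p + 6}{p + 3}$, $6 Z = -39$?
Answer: $- \frac{79963}{16} \approx -4997.7$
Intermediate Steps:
$Z = - \frac{13}{2}$ ($Z = \frac{1}{6} \left(-39\right) = - \frac{13}{2} \approx -6.5$)
$O{\left(p \right)} = \frac{6 + p}{3 + p}$
$-4898 + \left(-66 + Z\right) O{\left(5 \right)} = -4898 + \left(-66 - \frac{13}{2}\right) \frac{6 + 5}{3 + 5} = -4898 - \frac{145 \cdot \frac{1}{8} \cdot 11}{2} = -4898 - \frac{1595}{16} = - \frac{79963}{16}$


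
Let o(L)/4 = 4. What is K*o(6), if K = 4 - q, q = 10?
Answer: -96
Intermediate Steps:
o(L) = 16 (o(L) = 4*4 = 16)
K = -6 (K = 4 - 1*10 = 4 - 10 = -6)
K*o(6) = -6*16 = -96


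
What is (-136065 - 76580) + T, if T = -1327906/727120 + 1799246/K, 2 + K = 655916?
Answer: -25353989298399541/119232046920 ≈ -2.1264e+5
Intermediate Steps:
K = 655914 (K = -2 + 655916 = 655914)
T = 109318903859/119232046920 (T = -1327906/727120 + 1799246/655914 = -1327906*1/727120 + 1799246*(1/655914) = -663953/363560 + 899623/327957 = 109318903859/119232046920 ≈ 0.91686)
(-136065 - 76580) + T = (-136065 - 76580) + 109318903859/119232046920 = -212645 + 109318903859/119232046920 = -25353989298399541/119232046920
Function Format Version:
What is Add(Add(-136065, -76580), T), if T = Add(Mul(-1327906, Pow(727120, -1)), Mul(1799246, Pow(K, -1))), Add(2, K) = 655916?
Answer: Rational(-25353989298399541, 119232046920) ≈ -2.1264e+5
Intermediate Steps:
K = 655914 (K = Add(-2, 655916) = 655914)
T = Rational(109318903859, 119232046920) (T = Add(Mul(-1327906, Pow(727120, -1)), Mul(1799246, Pow(655914, -1))) = Add(Mul(-1327906, Rational(1, 727120)), Mul(1799246, Rational(1, 655914))) = Add(Rational(-663953, 363560), Rational(899623, 327957)) = Rational(109318903859, 119232046920) ≈ 0.91686)
Add(Add(-136065, -76580), T) = Add(Add(-136065, -76580), Rational(109318903859, 119232046920)) = Add(-212645, Rational(109318903859, 119232046920)) = Rational(-25353989298399541, 119232046920)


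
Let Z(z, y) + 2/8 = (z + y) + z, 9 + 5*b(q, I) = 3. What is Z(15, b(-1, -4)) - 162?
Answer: -2669/20 ≈ -133.45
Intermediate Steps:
b(q, I) = -6/5 (b(q, I) = -9/5 + (⅕)*3 = -9/5 + ⅗ = -6/5)
Z(z, y) = -¼ + y + 2*z (Z(z, y) = -¼ + ((z + y) + z) = -¼ + ((y + z) + z) = -¼ + (y + 2*z) = -¼ + y + 2*z)
Z(15, b(-1, -4)) - 162 = (-¼ - 6/5 + 2*15) - 162 = (-¼ - 6/5 + 30) - 162 = 571/20 - 162 = -2669/20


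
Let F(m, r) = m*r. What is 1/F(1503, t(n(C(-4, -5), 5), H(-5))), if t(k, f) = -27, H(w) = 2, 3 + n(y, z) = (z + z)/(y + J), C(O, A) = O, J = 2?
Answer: -1/40581 ≈ -2.4642e-5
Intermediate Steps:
n(y, z) = -3 + 2*z/(2 + y) (n(y, z) = -3 + (z + z)/(y + 2) = -3 + (2*z)/(2 + y) = -3 + 2*z/(2 + y))
1/F(1503, t(n(C(-4, -5), 5), H(-5))) = 1/(1503*(-27)) = 1/(-40581) = -1/40581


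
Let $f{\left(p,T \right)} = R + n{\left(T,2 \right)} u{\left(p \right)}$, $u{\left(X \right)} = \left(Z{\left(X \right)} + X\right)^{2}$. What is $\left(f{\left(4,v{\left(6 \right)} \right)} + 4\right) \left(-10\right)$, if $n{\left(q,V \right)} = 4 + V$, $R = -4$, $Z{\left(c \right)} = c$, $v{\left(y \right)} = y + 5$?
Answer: $-3840$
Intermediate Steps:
$v{\left(y \right)} = 5 + y$
$u{\left(X \right)} = 4 X^{2}$ ($u{\left(X \right)} = \left(X + X\right)^{2} = \left(2 X\right)^{2} = 4 X^{2}$)
$f{\left(p,T \right)} = -4 + 24 p^{2}$ ($f{\left(p,T \right)} = -4 + \left(4 + 2\right) 4 p^{2} = -4 + 6 \cdot 4 p^{2} = -4 + 24 p^{2}$)
$\left(f{\left(4,v{\left(6 \right)} \right)} + 4\right) \left(-10\right) = \left(\left(-4 + 24 \cdot 4^{2}\right) + 4\right) \left(-10\right) = \left(\left(-4 + 24 \cdot 16\right) + 4\right) \left(-10\right) = \left(\left(-4 + 384\right) + 4\right) \left(-10\right) = \left(380 + 4\right) \left(-10\right) = 384 \left(-10\right) = -3840$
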